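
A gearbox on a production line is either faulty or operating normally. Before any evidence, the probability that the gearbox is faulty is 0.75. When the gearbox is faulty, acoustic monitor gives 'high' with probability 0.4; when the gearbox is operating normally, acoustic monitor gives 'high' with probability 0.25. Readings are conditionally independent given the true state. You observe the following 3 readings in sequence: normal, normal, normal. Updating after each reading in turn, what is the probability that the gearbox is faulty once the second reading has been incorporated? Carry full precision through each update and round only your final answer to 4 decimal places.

0.6575

After 'normal': P(faulty) = 0.6·0.7500 / (0.6·0.7500 + 0.75·0.2500) ≈ 0.7059
After 'normal': P(faulty) = 0.6·0.7059 / (0.6·0.7059 + 0.75·0.2941) ≈ 0.6575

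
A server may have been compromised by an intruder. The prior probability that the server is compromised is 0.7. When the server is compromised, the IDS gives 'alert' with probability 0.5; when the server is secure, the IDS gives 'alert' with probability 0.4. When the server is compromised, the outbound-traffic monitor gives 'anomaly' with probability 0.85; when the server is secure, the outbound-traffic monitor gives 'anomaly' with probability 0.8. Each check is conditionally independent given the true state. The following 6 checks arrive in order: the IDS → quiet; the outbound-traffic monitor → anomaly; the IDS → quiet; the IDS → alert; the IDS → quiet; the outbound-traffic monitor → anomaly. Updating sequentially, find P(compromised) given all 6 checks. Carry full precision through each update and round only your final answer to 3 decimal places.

After the IDS='quiet': P(compromised) = 0.5·0.7000 / (0.5·0.7000 + 0.6·0.3000) ≈ 0.6604
After the outbound-traffic monitor='anomaly': P(compromised) = 0.85·0.6604 / (0.85·0.6604 + 0.8·0.3396) ≈ 0.6738
After the IDS='quiet': P(compromised) = 0.5·0.6738 / (0.5·0.6738 + 0.6·0.3262) ≈ 0.6326
After the IDS='alert': P(compromised) = 0.5·0.6326 / (0.5·0.6326 + 0.4·0.3674) ≈ 0.6827
After the IDS='quiet': P(compromised) = 0.5·0.6827 / (0.5·0.6827 + 0.6·0.3173) ≈ 0.6420
After the outbound-traffic monitor='anomaly': P(compromised) = 0.85·0.6420 / (0.85·0.6420 + 0.8·0.3580) ≈ 0.6558

0.656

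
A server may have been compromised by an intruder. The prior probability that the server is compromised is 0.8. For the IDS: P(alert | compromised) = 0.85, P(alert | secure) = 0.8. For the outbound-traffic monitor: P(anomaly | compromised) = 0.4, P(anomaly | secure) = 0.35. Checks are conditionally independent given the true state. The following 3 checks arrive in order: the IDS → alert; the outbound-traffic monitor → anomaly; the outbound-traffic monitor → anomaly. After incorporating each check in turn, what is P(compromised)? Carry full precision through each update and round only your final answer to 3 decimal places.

0.847

Apply Bayes' rule sequentially, carrying P(compromised) forward.
After the IDS='alert': P(compromised) = 0.85·0.8000 / (0.85·0.8000 + 0.8·0.2000) ≈ 0.8095
After the outbound-traffic monitor='anomaly': P(compromised) = 0.4·0.8095 / (0.4·0.8095 + 0.35·0.1905) ≈ 0.8293
After the outbound-traffic monitor='anomaly': P(compromised) = 0.4·0.8293 / (0.4·0.8293 + 0.35·0.1707) ≈ 0.8474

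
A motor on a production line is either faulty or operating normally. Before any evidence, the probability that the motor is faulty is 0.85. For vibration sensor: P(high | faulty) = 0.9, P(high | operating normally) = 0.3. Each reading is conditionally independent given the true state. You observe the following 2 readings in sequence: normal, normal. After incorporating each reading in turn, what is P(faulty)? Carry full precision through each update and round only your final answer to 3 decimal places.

0.104

After 'normal': P(faulty) = 0.1·0.8500 / (0.1·0.8500 + 0.7·0.1500) ≈ 0.4474
After 'normal': P(faulty) = 0.1·0.4474 / (0.1·0.4474 + 0.7·0.5526) ≈ 0.1037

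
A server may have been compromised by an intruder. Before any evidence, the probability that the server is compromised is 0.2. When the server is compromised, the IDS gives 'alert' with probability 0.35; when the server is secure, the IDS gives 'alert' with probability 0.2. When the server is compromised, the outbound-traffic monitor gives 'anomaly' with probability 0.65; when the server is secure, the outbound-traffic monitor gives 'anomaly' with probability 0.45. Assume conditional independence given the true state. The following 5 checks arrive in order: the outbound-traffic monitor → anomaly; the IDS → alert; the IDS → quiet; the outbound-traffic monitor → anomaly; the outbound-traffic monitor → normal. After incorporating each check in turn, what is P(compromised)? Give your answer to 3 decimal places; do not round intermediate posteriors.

After the outbound-traffic monitor='anomaly': P(compromised) = 0.65·0.2000 / (0.65·0.2000 + 0.45·0.8000) ≈ 0.2653
After the IDS='alert': P(compromised) = 0.35·0.2653 / (0.35·0.2653 + 0.2·0.7347) ≈ 0.3872
After the IDS='quiet': P(compromised) = 0.65·0.3872 / (0.65·0.3872 + 0.8·0.6128) ≈ 0.3393
After the outbound-traffic monitor='anomaly': P(compromised) = 0.65·0.3393 / (0.65·0.3393 + 0.45·0.6607) ≈ 0.4258
After the outbound-traffic monitor='normal': P(compromised) = 0.35·0.4258 / (0.35·0.4258 + 0.55·0.5742) ≈ 0.3206

0.321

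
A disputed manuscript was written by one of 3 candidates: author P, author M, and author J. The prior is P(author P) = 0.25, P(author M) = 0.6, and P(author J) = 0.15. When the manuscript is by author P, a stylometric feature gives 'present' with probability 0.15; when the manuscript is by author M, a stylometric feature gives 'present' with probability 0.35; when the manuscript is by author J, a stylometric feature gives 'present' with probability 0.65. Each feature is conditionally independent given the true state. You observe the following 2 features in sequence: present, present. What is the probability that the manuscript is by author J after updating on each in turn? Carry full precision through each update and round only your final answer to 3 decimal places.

0.445

Apply Bayes' rule sequentially, carrying P(author J) forward.
After 'present': normaliser = 0.15·0.2500 + 0.35·0.6000 + 0.65·0.1500; P(author P) ≈ 0.1087, P(author M) ≈ 0.6087, P(author J) ≈ 0.2826
After 'present': normaliser = 0.15·0.1087 + 0.35·0.6087 + 0.65·0.2826; P(author P) ≈ 0.0395, P(author M) ≈ 0.5158, P(author J) ≈ 0.4447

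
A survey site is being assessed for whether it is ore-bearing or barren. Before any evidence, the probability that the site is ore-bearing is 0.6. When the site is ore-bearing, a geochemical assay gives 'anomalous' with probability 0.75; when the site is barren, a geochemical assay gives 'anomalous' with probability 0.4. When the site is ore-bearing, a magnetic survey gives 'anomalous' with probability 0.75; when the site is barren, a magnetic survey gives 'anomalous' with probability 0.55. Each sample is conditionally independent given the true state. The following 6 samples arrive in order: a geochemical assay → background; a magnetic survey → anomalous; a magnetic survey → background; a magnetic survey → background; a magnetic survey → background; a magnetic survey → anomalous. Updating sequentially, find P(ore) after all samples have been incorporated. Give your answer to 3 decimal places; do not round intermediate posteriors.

0.166

After a geochemical assay='background': P(ore) = 0.25·0.6000 / (0.25·0.6000 + 0.6·0.4000) ≈ 0.3846
After a magnetic survey='anomalous': P(ore) = 0.75·0.3846 / (0.75·0.3846 + 0.55·0.6154) ≈ 0.4601
After a magnetic survey='background': P(ore) = 0.25·0.4601 / (0.25·0.4601 + 0.45·0.5399) ≈ 0.3213
After a magnetic survey='background': P(ore) = 0.25·0.3213 / (0.25·0.3213 + 0.45·0.6787) ≈ 0.2083
After a magnetic survey='background': P(ore) = 0.25·0.2083 / (0.25·0.2083 + 0.45·0.7917) ≈ 0.1275
After a magnetic survey='anomalous': P(ore) = 0.75·0.1275 / (0.75·0.1275 + 0.55·0.8725) ≈ 0.1662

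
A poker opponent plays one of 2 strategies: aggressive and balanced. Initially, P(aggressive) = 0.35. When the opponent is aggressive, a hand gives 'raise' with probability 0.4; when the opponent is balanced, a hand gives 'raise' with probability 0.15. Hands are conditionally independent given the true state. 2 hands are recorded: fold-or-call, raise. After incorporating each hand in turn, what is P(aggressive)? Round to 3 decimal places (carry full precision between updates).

0.503

Each posterior becomes the prior for the next update.
After 'fold-or-call': P(aggressive) = 0.6·0.3500 / (0.6·0.3500 + 0.85·0.6500) ≈ 0.2754
After 'raise': P(aggressive) = 0.4·0.2754 / (0.4·0.2754 + 0.15·0.7246) ≈ 0.5034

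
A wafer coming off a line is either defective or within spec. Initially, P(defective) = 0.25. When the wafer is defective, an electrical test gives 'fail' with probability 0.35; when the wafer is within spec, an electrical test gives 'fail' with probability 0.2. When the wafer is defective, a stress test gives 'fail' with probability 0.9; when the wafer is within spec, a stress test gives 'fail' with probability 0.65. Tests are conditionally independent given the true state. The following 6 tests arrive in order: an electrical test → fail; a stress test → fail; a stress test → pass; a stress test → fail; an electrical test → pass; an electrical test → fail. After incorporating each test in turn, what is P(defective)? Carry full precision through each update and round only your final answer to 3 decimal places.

After an electrical test='fail': P(defective) = 0.35·0.2500 / (0.35·0.2500 + 0.2·0.7500) ≈ 0.3684
After a stress test='fail': P(defective) = 0.9·0.3684 / (0.9·0.3684 + 0.65·0.6316) ≈ 0.4468
After a stress test='pass': P(defective) = 0.1·0.4468 / (0.1·0.4468 + 0.35·0.5532) ≈ 0.1875
After a stress test='fail': P(defective) = 0.9·0.1875 / (0.9·0.1875 + 0.65·0.8125) ≈ 0.2422
After an electrical test='pass': P(defective) = 0.65·0.2422 / (0.65·0.2422 + 0.8·0.7578) ≈ 0.2061
After an electrical test='fail': P(defective) = 0.35·0.2061 / (0.35·0.2061 + 0.2·0.7939) ≈ 0.3124

0.312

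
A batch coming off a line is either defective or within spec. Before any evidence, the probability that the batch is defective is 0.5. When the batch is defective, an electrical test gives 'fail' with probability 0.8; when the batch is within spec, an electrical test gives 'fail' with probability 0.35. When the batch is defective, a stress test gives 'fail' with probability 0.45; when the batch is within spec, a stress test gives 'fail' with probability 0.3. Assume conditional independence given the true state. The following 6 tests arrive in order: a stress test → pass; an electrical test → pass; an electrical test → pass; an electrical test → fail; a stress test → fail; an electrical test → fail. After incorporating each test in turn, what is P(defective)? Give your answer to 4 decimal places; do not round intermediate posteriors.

After a stress test='pass': P(defective) = 0.55·0.5000 / (0.55·0.5000 + 0.7·0.5000) ≈ 0.4400
After an electrical test='pass': P(defective) = 0.2·0.4400 / (0.2·0.4400 + 0.65·0.5600) ≈ 0.1947
After an electrical test='pass': P(defective) = 0.2·0.1947 / (0.2·0.1947 + 0.65·0.8053) ≈ 0.0692
After an electrical test='fail': P(defective) = 0.8·0.0692 / (0.8·0.0692 + 0.35·0.9308) ≈ 0.1453
After a stress test='fail': P(defective) = 0.45·0.1453 / (0.45·0.1453 + 0.3·0.8547) ≈ 0.2032
After an electrical test='fail': P(defective) = 0.8·0.2032 / (0.8·0.2032 + 0.35·0.7968) ≈ 0.3683

0.3683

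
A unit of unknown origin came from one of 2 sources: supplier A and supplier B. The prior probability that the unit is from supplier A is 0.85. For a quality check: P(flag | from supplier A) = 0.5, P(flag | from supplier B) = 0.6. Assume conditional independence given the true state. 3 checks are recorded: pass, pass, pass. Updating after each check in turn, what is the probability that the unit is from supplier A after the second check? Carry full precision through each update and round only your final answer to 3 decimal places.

Each posterior becomes the prior for the next update.
After 'pass': P(supplier A) = 0.5·0.8500 / (0.5·0.8500 + 0.4·0.1500) ≈ 0.8763
After 'pass': P(supplier A) = 0.5·0.8763 / (0.5·0.8763 + 0.4·0.1237) ≈ 0.8985

0.899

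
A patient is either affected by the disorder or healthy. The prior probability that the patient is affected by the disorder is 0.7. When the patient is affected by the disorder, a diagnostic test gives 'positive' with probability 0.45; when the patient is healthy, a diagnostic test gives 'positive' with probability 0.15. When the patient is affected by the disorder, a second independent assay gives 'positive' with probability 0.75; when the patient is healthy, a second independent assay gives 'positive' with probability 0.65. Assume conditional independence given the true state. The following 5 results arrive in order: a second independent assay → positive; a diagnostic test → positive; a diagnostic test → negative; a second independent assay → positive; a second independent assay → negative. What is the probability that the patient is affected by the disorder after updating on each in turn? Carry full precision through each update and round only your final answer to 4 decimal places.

0.8116

After a second independent assay='positive': P(affected) = 0.75·0.7000 / (0.75·0.7000 + 0.65·0.3000) ≈ 0.7292
After a diagnostic test='positive': P(affected) = 0.45·0.7292 / (0.45·0.7292 + 0.15·0.2708) ≈ 0.8898
After a diagnostic test='negative': P(affected) = 0.55·0.8898 / (0.55·0.8898 + 0.85·0.1102) ≈ 0.8394
After a second independent assay='positive': P(affected) = 0.75·0.8394 / (0.75·0.8394 + 0.65·0.1606) ≈ 0.8578
After a second independent assay='negative': P(affected) = 0.25·0.8578 / (0.25·0.8578 + 0.35·0.1422) ≈ 0.8116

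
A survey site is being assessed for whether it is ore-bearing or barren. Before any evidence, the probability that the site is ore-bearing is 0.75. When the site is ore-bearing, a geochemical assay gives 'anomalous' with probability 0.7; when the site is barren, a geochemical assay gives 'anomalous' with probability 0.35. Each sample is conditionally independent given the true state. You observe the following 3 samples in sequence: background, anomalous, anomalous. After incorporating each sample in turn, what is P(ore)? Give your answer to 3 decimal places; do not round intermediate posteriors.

0.847

Apply Bayes' rule sequentially, carrying P(ore) forward.
After 'background': P(ore) = 0.3·0.7500 / (0.3·0.7500 + 0.65·0.2500) ≈ 0.5806
After 'anomalous': P(ore) = 0.7·0.5806 / (0.7·0.5806 + 0.35·0.4194) ≈ 0.7347
After 'anomalous': P(ore) = 0.7·0.7347 / (0.7·0.7347 + 0.35·0.2653) ≈ 0.8471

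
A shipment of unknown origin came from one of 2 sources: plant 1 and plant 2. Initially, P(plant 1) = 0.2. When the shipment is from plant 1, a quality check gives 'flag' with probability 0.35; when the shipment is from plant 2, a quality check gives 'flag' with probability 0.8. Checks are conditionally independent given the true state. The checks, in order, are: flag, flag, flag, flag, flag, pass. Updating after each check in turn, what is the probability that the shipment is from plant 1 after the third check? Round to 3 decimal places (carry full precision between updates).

After 'flag': P(plant 1) = 0.35·0.2000 / (0.35·0.2000 + 0.8·0.8000) ≈ 0.0986
After 'flag': P(plant 1) = 0.35·0.0986 / (0.35·0.0986 + 0.8·0.9014) ≈ 0.0457
After 'flag': P(plant 1) = 0.35·0.0457 / (0.35·0.0457 + 0.8·0.9543) ≈ 0.0205

0.021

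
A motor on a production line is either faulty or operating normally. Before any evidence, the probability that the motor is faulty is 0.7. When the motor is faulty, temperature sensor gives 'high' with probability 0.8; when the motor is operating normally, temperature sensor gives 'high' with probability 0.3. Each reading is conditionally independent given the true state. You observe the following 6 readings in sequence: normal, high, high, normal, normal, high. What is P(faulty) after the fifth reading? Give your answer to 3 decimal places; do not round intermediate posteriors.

Each posterior becomes the prior for the next update.
After 'normal': P(faulty) = 0.2·0.7000 / (0.2·0.7000 + 0.7·0.3000) ≈ 0.4000
After 'high': P(faulty) = 0.8·0.4000 / (0.8·0.4000 + 0.3·0.6000) ≈ 0.6400
After 'high': P(faulty) = 0.8·0.6400 / (0.8·0.6400 + 0.3·0.3600) ≈ 0.8258
After 'normal': P(faulty) = 0.2·0.8258 / (0.2·0.8258 + 0.7·0.1742) ≈ 0.5753
After 'normal': P(faulty) = 0.2·0.5753 / (0.2·0.5753 + 0.7·0.4247) ≈ 0.2790

0.279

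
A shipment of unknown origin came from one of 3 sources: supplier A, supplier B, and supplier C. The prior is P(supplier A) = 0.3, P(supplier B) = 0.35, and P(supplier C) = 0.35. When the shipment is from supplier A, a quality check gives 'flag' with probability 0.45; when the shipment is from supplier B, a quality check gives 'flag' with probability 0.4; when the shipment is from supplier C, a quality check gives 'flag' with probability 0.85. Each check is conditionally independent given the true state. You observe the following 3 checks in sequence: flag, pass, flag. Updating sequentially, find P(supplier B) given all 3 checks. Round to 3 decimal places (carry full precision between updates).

After 'flag': normaliser = 0.45·0.3000 + 0.4·0.3500 + 0.85·0.3500; P(supplier A) ≈ 0.2358, P(supplier B) ≈ 0.2445, P(supplier C) ≈ 0.5197
After 'pass': normaliser = 0.55·0.2358 + 0.6·0.2445 + 0.15·0.5197; P(supplier A) ≈ 0.3660, P(supplier B) ≈ 0.4140, P(supplier C) ≈ 0.2200
After 'flag': normaliser = 0.45·0.3660 + 0.4·0.4140 + 0.85·0.2200; P(supplier A) ≈ 0.3184, P(supplier B) ≈ 0.3202, P(supplier C) ≈ 0.3614

0.320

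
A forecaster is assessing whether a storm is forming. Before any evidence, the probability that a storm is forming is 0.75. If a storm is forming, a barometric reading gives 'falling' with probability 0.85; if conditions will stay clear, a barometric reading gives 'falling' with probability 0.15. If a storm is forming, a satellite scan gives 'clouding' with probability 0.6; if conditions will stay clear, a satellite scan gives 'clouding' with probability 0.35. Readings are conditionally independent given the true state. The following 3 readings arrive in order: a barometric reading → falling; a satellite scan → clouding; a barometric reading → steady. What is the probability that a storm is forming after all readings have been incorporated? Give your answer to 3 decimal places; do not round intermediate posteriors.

Each posterior becomes the prior for the next update.
After a barometric reading='falling': P(storm) = 0.85·0.7500 / (0.85·0.7500 + 0.15·0.2500) ≈ 0.9444
After a satellite scan='clouding': P(storm) = 0.6·0.9444 / (0.6·0.9444 + 0.35·0.0556) ≈ 0.9668
After a barometric reading='steady': P(storm) = 0.15·0.9668 / (0.15·0.9668 + 0.85·0.0332) ≈ 0.8372

0.837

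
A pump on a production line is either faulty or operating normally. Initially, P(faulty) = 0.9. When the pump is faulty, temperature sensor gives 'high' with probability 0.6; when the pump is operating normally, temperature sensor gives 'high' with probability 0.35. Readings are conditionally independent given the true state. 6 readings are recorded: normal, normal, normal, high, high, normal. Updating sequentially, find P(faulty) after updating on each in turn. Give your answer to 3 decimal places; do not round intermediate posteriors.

Each posterior becomes the prior for the next update.
After 'normal': P(faulty) = 0.4·0.9000 / (0.4·0.9000 + 0.65·0.1000) ≈ 0.8471
After 'normal': P(faulty) = 0.4·0.8471 / (0.4·0.8471 + 0.65·0.1529) ≈ 0.7732
After 'normal': P(faulty) = 0.4·0.7732 / (0.4·0.7732 + 0.65·0.2268) ≈ 0.6771
After 'high': P(faulty) = 0.6·0.6771 / (0.6·0.6771 + 0.35·0.3229) ≈ 0.7824
After 'high': P(faulty) = 0.6·0.7824 / (0.6·0.7824 + 0.35·0.2176) ≈ 0.8604
After 'normal': P(faulty) = 0.4·0.8604 / (0.4·0.8604 + 0.65·0.1396) ≈ 0.7914

0.791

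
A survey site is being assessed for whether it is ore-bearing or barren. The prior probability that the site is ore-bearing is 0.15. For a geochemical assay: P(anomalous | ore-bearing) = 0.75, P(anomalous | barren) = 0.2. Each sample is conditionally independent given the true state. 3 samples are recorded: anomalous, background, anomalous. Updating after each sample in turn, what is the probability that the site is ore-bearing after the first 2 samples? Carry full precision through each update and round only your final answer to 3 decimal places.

0.171

After 'anomalous': P(ore) = 0.75·0.1500 / (0.75·0.1500 + 0.2·0.8500) ≈ 0.3982
After 'background': P(ore) = 0.25·0.3982 / (0.25·0.3982 + 0.8·0.6018) ≈ 0.1714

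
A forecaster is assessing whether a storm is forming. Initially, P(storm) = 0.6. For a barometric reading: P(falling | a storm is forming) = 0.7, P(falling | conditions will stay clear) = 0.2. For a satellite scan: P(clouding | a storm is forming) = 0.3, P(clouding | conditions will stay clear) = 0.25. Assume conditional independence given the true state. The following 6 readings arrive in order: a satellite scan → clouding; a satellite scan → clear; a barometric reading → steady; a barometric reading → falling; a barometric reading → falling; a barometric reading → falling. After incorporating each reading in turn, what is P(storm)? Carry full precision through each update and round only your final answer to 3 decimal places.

0.964

After a satellite scan='clouding': P(storm) = 0.3·0.6000 / (0.3·0.6000 + 0.25·0.4000) ≈ 0.6429
After a satellite scan='clear': P(storm) = 0.7·0.6429 / (0.7·0.6429 + 0.75·0.3571) ≈ 0.6269
After a barometric reading='steady': P(storm) = 0.3·0.6269 / (0.3·0.6269 + 0.8·0.3731) ≈ 0.3865
After a barometric reading='falling': P(storm) = 0.7·0.3865 / (0.7·0.3865 + 0.2·0.6135) ≈ 0.6880
After a barometric reading='falling': P(storm) = 0.7·0.6880 / (0.7·0.6880 + 0.2·0.3120) ≈ 0.8853
After a barometric reading='falling': P(storm) = 0.7·0.8853 / (0.7·0.8853 + 0.2·0.1147) ≈ 0.9643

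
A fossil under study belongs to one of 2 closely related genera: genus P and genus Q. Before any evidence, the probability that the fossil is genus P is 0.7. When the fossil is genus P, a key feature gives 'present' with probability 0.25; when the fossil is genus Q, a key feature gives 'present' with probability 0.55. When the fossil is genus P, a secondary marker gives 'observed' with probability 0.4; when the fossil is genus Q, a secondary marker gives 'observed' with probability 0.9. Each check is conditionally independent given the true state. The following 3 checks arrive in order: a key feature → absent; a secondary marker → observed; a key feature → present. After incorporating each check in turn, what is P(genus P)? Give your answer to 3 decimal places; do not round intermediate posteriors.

Apply Bayes' rule sequentially, carrying P(genus P) forward.
After a key feature='absent': P(genus P) = 0.75·0.7000 / (0.75·0.7000 + 0.45·0.3000) ≈ 0.7955
After a secondary marker='observed': P(genus P) = 0.4·0.7955 / (0.4·0.7955 + 0.9·0.2045) ≈ 0.6335
After a key feature='present': P(genus P) = 0.25·0.6335 / (0.25·0.6335 + 0.55·0.3665) ≈ 0.4400

0.440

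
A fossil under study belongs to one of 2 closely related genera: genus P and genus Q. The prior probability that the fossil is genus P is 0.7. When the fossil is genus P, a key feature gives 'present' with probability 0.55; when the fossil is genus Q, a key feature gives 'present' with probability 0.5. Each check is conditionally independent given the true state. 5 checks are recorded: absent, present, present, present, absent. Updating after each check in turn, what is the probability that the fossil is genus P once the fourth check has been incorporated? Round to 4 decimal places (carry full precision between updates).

0.7365

After 'absent': P(genus P) = 0.45·0.7000 / (0.45·0.7000 + 0.5·0.3000) ≈ 0.6774
After 'present': P(genus P) = 0.55·0.6774 / (0.55·0.6774 + 0.5·0.3226) ≈ 0.6979
After 'present': P(genus P) = 0.55·0.6979 / (0.55·0.6979 + 0.5·0.3021) ≈ 0.7176
After 'present': P(genus P) = 0.55·0.7176 / (0.55·0.7176 + 0.5·0.2824) ≈ 0.7365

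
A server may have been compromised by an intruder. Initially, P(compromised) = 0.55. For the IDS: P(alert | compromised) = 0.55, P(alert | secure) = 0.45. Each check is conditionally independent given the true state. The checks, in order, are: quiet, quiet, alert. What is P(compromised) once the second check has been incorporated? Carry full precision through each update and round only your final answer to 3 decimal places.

Each posterior becomes the prior for the next update.
After 'quiet': P(compromised) = 0.45·0.5500 / (0.45·0.5500 + 0.55·0.4500) ≈ 0.5000
After 'quiet': P(compromised) = 0.45·0.5000 / (0.45·0.5000 + 0.55·0.5000) ≈ 0.4500

0.450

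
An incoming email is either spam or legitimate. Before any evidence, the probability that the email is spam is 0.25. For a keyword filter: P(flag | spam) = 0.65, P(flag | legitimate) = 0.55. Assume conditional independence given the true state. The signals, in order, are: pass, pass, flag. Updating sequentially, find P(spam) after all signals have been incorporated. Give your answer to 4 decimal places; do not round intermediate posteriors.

After 'pass': P(spam) = 0.35·0.2500 / (0.35·0.2500 + 0.45·0.7500) ≈ 0.2059
After 'pass': P(spam) = 0.35·0.2059 / (0.35·0.2059 + 0.45·0.7941) ≈ 0.1678
After 'flag': P(spam) = 0.65·0.1678 / (0.65·0.1678 + 0.55·0.8322) ≈ 0.1924

0.1924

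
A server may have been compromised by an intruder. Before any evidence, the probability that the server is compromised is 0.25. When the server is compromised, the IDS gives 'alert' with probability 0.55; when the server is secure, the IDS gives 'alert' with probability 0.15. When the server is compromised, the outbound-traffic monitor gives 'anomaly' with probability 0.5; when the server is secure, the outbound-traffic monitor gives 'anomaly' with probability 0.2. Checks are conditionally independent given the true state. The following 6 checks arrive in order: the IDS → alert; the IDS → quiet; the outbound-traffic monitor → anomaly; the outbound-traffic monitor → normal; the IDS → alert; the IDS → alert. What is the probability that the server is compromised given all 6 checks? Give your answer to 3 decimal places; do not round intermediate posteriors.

0.931

After the IDS='alert': P(compromised) = 0.55·0.2500 / (0.55·0.2500 + 0.15·0.7500) ≈ 0.5500
After the IDS='quiet': P(compromised) = 0.45·0.5500 / (0.45·0.5500 + 0.85·0.4500) ≈ 0.3929
After the outbound-traffic monitor='anomaly': P(compromised) = 0.5·0.3929 / (0.5·0.3929 + 0.2·0.6071) ≈ 0.6180
After the outbound-traffic monitor='normal': P(compromised) = 0.5·0.6180 / (0.5·0.6180 + 0.8·0.3820) ≈ 0.5027
After the IDS='alert': P(compromised) = 0.55·0.5027 / (0.55·0.5027 + 0.15·0.4973) ≈ 0.7876
After the IDS='alert': P(compromised) = 0.55·0.7876 / (0.55·0.7876 + 0.15·0.2124) ≈ 0.9315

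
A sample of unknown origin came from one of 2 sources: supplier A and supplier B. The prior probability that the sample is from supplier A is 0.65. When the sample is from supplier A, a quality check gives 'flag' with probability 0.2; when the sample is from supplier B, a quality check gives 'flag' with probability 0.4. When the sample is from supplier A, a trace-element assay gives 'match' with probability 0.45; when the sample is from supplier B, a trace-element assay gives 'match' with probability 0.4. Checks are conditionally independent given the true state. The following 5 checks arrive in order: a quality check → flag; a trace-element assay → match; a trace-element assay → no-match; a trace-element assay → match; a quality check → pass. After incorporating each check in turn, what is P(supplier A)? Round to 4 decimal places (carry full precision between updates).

0.5896

After a quality check='flag': P(supplier A) = 0.2·0.6500 / (0.2·0.6500 + 0.4·0.3500) ≈ 0.4815
After a trace-element assay='match': P(supplier A) = 0.45·0.4815 / (0.45·0.4815 + 0.4·0.5185) ≈ 0.5109
After a trace-element assay='no-match': P(supplier A) = 0.55·0.5109 / (0.55·0.5109 + 0.6·0.4891) ≈ 0.4892
After a trace-element assay='match': P(supplier A) = 0.45·0.4892 / (0.45·0.4892 + 0.4·0.5108) ≈ 0.5186
After a quality check='pass': P(supplier A) = 0.8·0.5186 / (0.8·0.5186 + 0.6·0.4814) ≈ 0.5896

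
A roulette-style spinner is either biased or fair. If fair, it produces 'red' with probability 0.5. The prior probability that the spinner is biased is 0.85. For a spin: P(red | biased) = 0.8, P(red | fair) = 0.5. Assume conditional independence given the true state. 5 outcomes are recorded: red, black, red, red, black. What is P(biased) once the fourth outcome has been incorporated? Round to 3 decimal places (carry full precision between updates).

0.903

After 'red': P(biased) = 0.8·0.8500 / (0.8·0.8500 + 0.5·0.1500) ≈ 0.9007
After 'black': P(biased) = 0.2·0.9007 / (0.2·0.9007 + 0.5·0.0993) ≈ 0.7839
After 'red': P(biased) = 0.8·0.7839 / (0.8·0.7839 + 0.5·0.2161) ≈ 0.8530
After 'red': P(biased) = 0.8·0.8530 / (0.8·0.8530 + 0.5·0.1470) ≈ 0.9028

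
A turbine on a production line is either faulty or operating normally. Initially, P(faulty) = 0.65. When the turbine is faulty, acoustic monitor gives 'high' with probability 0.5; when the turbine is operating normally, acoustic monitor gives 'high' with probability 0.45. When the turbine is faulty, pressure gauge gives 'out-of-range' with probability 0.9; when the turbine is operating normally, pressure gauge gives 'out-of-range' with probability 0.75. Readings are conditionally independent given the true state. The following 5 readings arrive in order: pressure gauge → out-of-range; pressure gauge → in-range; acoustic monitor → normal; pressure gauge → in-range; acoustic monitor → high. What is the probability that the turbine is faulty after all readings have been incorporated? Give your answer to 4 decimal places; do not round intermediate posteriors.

0.2648

After pressure gauge='out-of-range': P(faulty) = 0.9·0.6500 / (0.9·0.6500 + 0.75·0.3500) ≈ 0.6903
After pressure gauge='in-range': P(faulty) = 0.1·0.6903 / (0.1·0.6903 + 0.25·0.3097) ≈ 0.4713
After acoustic monitor='normal': P(faulty) = 0.5·0.4713 / (0.5·0.4713 + 0.55·0.5287) ≈ 0.4476
After pressure gauge='in-range': P(faulty) = 0.1·0.4476 / (0.1·0.4476 + 0.25·0.5524) ≈ 0.2448
After acoustic monitor='high': P(faulty) = 0.5·0.2448 / (0.5·0.2448 + 0.45·0.7552) ≈ 0.2648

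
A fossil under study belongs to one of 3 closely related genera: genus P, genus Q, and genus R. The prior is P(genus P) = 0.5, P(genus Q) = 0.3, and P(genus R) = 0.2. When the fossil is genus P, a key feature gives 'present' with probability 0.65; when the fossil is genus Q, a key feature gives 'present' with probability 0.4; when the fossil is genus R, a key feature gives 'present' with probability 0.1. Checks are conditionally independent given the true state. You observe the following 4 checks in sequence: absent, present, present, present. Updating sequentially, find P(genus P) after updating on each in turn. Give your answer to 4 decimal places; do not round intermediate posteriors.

Each posterior becomes the prior for the next update.
After 'absent': normaliser = 0.35·0.5000 + 0.6·0.3000 + 0.9·0.2000; P(genus P) ≈ 0.3271, P(genus Q) ≈ 0.3364, P(genus R) ≈ 0.3364
After 'present': normaliser = 0.65·0.3271 + 0.4·0.3364 + 0.1·0.3364; P(genus P) ≈ 0.5583, P(genus Q) ≈ 0.3534, P(genus R) ≈ 0.0883
After 'present': normaliser = 0.65·0.5583 + 0.4·0.3534 + 0.1·0.0883; P(genus P) ≈ 0.7073, P(genus Q) ≈ 0.2755, P(genus R) ≈ 0.0172
After 'present': normaliser = 0.65·0.7073 + 0.4·0.2755 + 0.1·0.0172; P(genus P) ≈ 0.8042, P(genus Q) ≈ 0.1928, P(genus R) ≈ 0.0030

0.8042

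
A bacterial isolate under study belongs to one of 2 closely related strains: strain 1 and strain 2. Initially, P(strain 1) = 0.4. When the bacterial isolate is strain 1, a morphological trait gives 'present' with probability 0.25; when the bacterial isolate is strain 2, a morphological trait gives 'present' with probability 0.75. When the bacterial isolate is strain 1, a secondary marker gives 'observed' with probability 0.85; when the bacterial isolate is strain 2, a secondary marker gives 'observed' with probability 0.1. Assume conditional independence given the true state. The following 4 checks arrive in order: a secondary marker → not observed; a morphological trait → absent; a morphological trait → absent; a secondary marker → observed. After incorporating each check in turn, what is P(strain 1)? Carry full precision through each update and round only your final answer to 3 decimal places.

0.895

After a secondary marker='not observed': P(strain 1) = 0.15·0.4000 / (0.15·0.4000 + 0.9·0.6000) ≈ 0.1000
After a morphological trait='absent': P(strain 1) = 0.75·0.1000 / (0.75·0.1000 + 0.25·0.9000) ≈ 0.2500
After a morphological trait='absent': P(strain 1) = 0.75·0.2500 / (0.75·0.2500 + 0.25·0.7500) ≈ 0.5000
After a secondary marker='observed': P(strain 1) = 0.85·0.5000 / (0.85·0.5000 + 0.1·0.5000) ≈ 0.8947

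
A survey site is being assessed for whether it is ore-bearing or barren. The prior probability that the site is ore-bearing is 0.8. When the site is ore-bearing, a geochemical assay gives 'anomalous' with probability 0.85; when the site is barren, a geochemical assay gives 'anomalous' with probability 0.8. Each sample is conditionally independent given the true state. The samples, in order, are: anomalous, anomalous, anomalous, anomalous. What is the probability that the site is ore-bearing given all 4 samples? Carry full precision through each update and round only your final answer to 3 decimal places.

Apply Bayes' rule sequentially, carrying P(ore) forward.
After 'anomalous': P(ore) = 0.85·0.8000 / (0.85·0.8000 + 0.8·0.2000) ≈ 0.8095
After 'anomalous': P(ore) = 0.85·0.8095 / (0.85·0.8095 + 0.8·0.1905) ≈ 0.8187
After 'anomalous': P(ore) = 0.85·0.8187 / (0.85·0.8187 + 0.8·0.1813) ≈ 0.8275
After 'anomalous': P(ore) = 0.85·0.8275 / (0.85·0.8275 + 0.8·0.1725) ≈ 0.8360

0.836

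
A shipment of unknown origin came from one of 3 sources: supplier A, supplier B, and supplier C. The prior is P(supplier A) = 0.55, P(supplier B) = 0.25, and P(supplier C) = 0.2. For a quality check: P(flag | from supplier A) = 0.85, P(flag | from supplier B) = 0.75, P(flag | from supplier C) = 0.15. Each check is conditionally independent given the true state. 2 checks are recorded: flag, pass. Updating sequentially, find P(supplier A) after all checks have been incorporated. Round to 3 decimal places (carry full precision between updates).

After 'flag': normaliser = 0.85·0.5500 + 0.75·0.2500 + 0.15·0.2000; P(supplier A) ≈ 0.6825, P(supplier B) ≈ 0.2737, P(supplier C) ≈ 0.0438
After 'pass': normaliser = 0.15·0.6825 + 0.25·0.2737 + 0.85·0.0438; P(supplier A) ≈ 0.4921, P(supplier B) ≈ 0.3289, P(supplier C) ≈ 0.1789

0.492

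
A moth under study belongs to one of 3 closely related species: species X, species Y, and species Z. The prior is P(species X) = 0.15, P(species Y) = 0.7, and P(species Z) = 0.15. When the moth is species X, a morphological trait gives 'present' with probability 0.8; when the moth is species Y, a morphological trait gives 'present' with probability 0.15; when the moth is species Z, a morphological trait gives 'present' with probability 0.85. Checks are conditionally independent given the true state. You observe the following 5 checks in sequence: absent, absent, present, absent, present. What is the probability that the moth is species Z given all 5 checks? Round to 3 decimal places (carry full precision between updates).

0.034

Each posterior becomes the prior for the next update.
After 'absent': normaliser = 0.2·0.1500 + 0.85·0.7000 + 0.15·0.1500; P(species X) ≈ 0.0463, P(species Y) ≈ 0.9189, P(species Z) ≈ 0.0347
After 'absent': normaliser = 0.2·0.0463 + 0.85·0.9189 + 0.15·0.0347; P(species X) ≈ 0.0116, P(species Y) ≈ 0.9818, P(species Z) ≈ 0.0066
After 'present': normaliser = 0.8·0.0116 + 0.15·0.9818 + 0.85·0.0066; P(species X) ≈ 0.0575, P(species Y) ≈ 0.9082, P(species Z) ≈ 0.0343
After 'absent': normaliser = 0.2·0.0575 + 0.85·0.9082 + 0.15·0.0343; P(species X) ≈ 0.0146, P(species Y) ≈ 0.9789, P(species Z) ≈ 0.0065
After 'present': normaliser = 0.8·0.0146 + 0.15·0.9789 + 0.85·0.0065; P(species X) ≈ 0.0711, P(species Y) ≈ 0.8951, P(species Z) ≈ 0.0338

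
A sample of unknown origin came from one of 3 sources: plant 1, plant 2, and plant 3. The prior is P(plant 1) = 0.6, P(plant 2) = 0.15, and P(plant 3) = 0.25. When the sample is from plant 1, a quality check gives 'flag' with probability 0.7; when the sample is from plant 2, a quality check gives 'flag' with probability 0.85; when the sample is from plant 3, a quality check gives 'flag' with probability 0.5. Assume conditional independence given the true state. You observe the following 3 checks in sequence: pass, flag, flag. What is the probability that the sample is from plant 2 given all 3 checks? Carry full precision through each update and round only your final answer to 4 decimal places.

Each posterior becomes the prior for the next update.
After 'pass': normaliser = 0.3·0.6000 + 0.15·0.1500 + 0.5·0.2500; P(plant 1) ≈ 0.5496, P(plant 2) ≈ 0.0687, P(plant 3) ≈ 0.3817
After 'flag': normaliser = 0.7·0.5496 + 0.85·0.0687 + 0.5·0.3817; P(plant 1) ≈ 0.6069, P(plant 2) ≈ 0.0921, P(plant 3) ≈ 0.3010
After 'flag': normaliser = 0.7·0.6069 + 0.85·0.0921 + 0.5·0.3010; P(plant 1) ≈ 0.6499, P(plant 2) ≈ 0.1198, P(plant 3) ≈ 0.2303

0.1198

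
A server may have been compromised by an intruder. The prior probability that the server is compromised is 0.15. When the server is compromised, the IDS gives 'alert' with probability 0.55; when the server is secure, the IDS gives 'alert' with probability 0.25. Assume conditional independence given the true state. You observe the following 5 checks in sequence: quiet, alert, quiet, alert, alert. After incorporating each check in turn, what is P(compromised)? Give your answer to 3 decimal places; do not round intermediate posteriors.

0.404

After 'quiet': P(compromised) = 0.45·0.1500 / (0.45·0.1500 + 0.75·0.8500) ≈ 0.0957
After 'alert': P(compromised) = 0.55·0.0957 / (0.55·0.0957 + 0.25·0.9043) ≈ 0.1889
After 'quiet': P(compromised) = 0.45·0.1889 / (0.45·0.1889 + 0.75·0.8111) ≈ 0.1226
After 'alert': P(compromised) = 0.55·0.1226 / (0.55·0.1226 + 0.25·0.8774) ≈ 0.2352
After 'alert': P(compromised) = 0.55·0.2352 / (0.55·0.2352 + 0.25·0.7648) ≈ 0.4035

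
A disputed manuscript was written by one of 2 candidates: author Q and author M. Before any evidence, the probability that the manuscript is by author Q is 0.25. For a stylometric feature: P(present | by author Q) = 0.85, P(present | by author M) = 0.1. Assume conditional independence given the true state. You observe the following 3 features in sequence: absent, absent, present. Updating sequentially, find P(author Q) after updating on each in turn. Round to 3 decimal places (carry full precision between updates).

0.073

After 'absent': P(author Q) = 0.15·0.2500 / (0.15·0.2500 + 0.9·0.7500) ≈ 0.0526
After 'absent': P(author Q) = 0.15·0.0526 / (0.15·0.0526 + 0.9·0.9474) ≈ 0.0092
After 'present': P(author Q) = 0.85·0.0092 / (0.85·0.0092 + 0.1·0.9908) ≈ 0.0730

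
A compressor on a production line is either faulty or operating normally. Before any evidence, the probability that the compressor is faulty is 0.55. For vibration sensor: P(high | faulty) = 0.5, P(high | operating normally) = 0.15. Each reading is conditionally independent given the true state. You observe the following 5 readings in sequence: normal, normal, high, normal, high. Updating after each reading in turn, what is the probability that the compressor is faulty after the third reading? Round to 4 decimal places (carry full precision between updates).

After 'normal': P(faulty) = 0.5·0.5500 / (0.5·0.5500 + 0.85·0.4500) ≈ 0.4183
After 'normal': P(faulty) = 0.5·0.4183 / (0.5·0.4183 + 0.85·0.5817) ≈ 0.2972
After 'high': P(faulty) = 0.5·0.2972 / (0.5·0.2972 + 0.15·0.7028) ≈ 0.5850

0.5850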